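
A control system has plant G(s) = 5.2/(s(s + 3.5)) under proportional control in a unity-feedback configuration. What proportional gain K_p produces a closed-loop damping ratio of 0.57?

Closed-loop characteristic equation: s² + 3.5s + K_p·5.2 = 0.
So ω_n = √(5.2K_p) and 2ζω_n = 3.5, giving ζ = 3.5/(2√(5.2K_p)).
Setting ζ = 0.57: √(5.2K_p) = 3.5/(2·0.57) = 3.07, so K_p = 9.426/5.2 = 1.81.

K_p = 1.81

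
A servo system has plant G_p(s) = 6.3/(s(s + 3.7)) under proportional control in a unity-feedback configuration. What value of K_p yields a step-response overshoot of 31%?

From %OS = 100·exp(−πζ/√(1−ζ²)) = 31%, ζ = −ln(0.31)/√(π²+ln²(0.31)) = 0.3493.
Characteristic equation s² + 3.7s + 6.3K_p = 0 gives ζ = 3.7/(2√(6.3K_p)).
Setting ζ = 0.3493: √(6.3K_p) = 3.7/(2·0.3493) = 5.296, so K_p = 28.05/6.3 = 4.45.

K_p = 4.45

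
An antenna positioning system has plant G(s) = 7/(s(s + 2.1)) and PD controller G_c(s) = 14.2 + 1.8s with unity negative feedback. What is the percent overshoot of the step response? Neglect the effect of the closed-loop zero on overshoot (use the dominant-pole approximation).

Forward path: (14.2 + 1.8s)·7/(s(s+2.1)). The closed-loop characteristic equation is s² + (2.1 + 7·1.8)s + 7·14.2 = 0.
That is s² + 14.7s + 99.4 = 0, so ω_n = 9.97 rad/s and ζ = 14.7/(2·9.97) = 0.7372.
%OS = 100·exp(−πζ/√(1−ζ²)) = 3.25%.

3.25%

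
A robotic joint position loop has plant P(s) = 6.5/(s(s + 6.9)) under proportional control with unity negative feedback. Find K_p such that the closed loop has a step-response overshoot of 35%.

K_p = 18.2

From %OS = 100·exp(−πζ/√(1−ζ²)) = 35%, ζ = −ln(0.35)/√(π²+ln²(0.35)) = 0.3169.
Characteristic equation s² + 6.9s + 6.5K_p = 0 gives ζ = 6.9/(2√(6.5K_p)).
Setting ζ = 0.3169: √(6.5K_p) = 6.9/(2·0.3169) = 10.89, so K_p = 118.5/6.5 = 18.2.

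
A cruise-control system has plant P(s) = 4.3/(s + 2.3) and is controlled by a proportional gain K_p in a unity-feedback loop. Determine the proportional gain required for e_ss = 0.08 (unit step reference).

The loop is type 0, so e_ss(step) = 1/(1 + K_pos) with K_pos = K_p·P(0).
P(0) = 1.87. Require 1/(1 + K_p·1.87) = 0.08, so 1 + 1.87·K_p = 12.5.
K_p = (12.5 − 1)/1.87 = 6.15.

K_p = 6.15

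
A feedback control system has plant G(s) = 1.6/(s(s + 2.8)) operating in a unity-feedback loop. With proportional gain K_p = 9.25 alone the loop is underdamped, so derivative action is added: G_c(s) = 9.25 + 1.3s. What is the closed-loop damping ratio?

ζ = 0.634

Forward path: (9.25 + 1.3s)·1.6/(s(s+2.8)). The closed-loop characteristic equation is s² + (2.8 + 1.6·1.3)s + 1.6·9.25 = 0.
That is s² + 4.88s + 14.8 = 0, so ω_n = 3.847 rad/s and ζ = 4.88/(2·3.847) = 0.6342.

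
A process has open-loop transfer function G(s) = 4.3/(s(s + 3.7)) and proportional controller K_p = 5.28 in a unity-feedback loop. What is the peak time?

T_p = 0.715 s

From 1 + K_pG(s) = 0: s² + 3.7s + 22.7 = 0 ⇒ ω_n = 4.765, ζ = 0.3883.
Damped frequency ω_d = ω_n√(1−ζ²) = 4.391 rad/s, so peak time T_p = π/ω_d = 0.715 s.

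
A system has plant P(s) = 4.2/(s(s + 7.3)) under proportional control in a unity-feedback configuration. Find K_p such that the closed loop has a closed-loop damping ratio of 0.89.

Closed-loop characteristic equation: s² + 7.3s + K_p·4.2 = 0.
So ω_n = √(4.2K_p) and 2ζω_n = 7.3, giving ζ = 7.3/(2√(4.2K_p)).
Setting ζ = 0.89: √(4.2K_p) = 7.3/(2·0.89) = 4.101, so K_p = 16.82/4.2 = 4.

K_p = 4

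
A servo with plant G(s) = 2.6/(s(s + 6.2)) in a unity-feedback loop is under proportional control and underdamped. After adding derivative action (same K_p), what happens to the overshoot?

decrease

With PD the characteristic equation becomes s² + (a + K·K_d)s + K·K_p = 0; the damping term grows, ζ rises, overshoot falls.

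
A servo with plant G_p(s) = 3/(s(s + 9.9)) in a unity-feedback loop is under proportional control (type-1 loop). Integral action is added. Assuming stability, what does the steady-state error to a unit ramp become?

The integrator raises the loop to type 2, so K_v → ∞ and e_ss to a ramp is zero.

0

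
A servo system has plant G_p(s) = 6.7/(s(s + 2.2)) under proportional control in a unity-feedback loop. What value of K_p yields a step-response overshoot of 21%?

K_p = 0.912

From %OS = 100·exp(−πζ/√(1−ζ²)) = 21%, ζ = −ln(0.21)/√(π²+ln²(0.21)) = 0.4449.
Characteristic equation s² + 2.2s + 6.7K_p = 0 gives ζ = 2.2/(2√(6.7K_p)).
Setting ζ = 0.4449: √(6.7K_p) = 2.2/(2·0.4449) = 2.472, so K_p = 6.113/6.7 = 0.912.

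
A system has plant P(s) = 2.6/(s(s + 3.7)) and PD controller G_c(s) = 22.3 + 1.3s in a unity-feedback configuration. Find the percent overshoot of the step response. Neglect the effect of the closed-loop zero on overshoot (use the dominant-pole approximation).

Forward path: (22.3 + 1.3s)·2.6/(s(s+3.7)). The closed-loop characteristic equation is s² + (3.7 + 2.6·1.3)s + 2.6·22.3 = 0.
That is s² + 7.08s + 57.98 = 0, so ω_n = 7.614 rad/s and ζ = 7.08/(2·7.614) = 0.4649.
%OS = 100·exp(−πζ/√(1−ζ²)) = 19.2%.

19.2%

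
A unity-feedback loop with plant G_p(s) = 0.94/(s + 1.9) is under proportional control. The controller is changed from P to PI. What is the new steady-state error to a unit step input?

0

Adding integral action puts a pole at s = 0 in the forward path, raising the system type to 1; a type-1 loop has zero steady-state error to a step.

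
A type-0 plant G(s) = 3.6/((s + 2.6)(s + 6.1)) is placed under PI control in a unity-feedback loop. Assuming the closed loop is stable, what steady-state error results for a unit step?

0

The PI controller's integrator makes the forward path type 1, so e_ss to a step is zero.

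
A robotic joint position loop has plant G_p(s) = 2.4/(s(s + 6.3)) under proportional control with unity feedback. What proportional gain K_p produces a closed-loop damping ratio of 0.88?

K_p = 5.34

Closed-loop characteristic equation: s² + 6.3s + K_p·2.4 = 0.
So ω_n = √(2.4K_p) and 2ζω_n = 6.3, giving ζ = 6.3/(2√(2.4K_p)).
Setting ζ = 0.88: √(2.4K_p) = 6.3/(2·0.88) = 3.58, so K_p = 12.81/2.4 = 5.34.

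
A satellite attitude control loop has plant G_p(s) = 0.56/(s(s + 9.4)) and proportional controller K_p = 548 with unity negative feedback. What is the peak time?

The closed-loop denominator s² + 9.4s + 306.9 gives ω_n = √306.9 = 17.52 and ζ = 9.4/(2ω_n) = 0.2683.
Damped frequency ω_d = ω_n√(1−ζ²) = 16.88 rad/s, so peak time T_p = π/ω_d = 0.186 s.

T_p = 0.186 s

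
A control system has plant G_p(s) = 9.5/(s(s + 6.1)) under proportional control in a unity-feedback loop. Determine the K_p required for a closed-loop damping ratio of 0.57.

K_p = 3.01

Closed-loop characteristic equation: s² + 6.1s + K_p·9.5 = 0.
So ω_n = √(9.5K_p) and 2ζω_n = 6.1, giving ζ = 6.1/(2√(9.5K_p)).
Setting ζ = 0.57: √(9.5K_p) = 6.1/(2·0.57) = 5.351, so K_p = 28.63/9.5 = 3.01.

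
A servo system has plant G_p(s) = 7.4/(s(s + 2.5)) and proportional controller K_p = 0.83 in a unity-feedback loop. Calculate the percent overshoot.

From 1 + K_pG_p(s) = 0: s² + 2.5s + 6.142 = 0 ⇒ ω_n = 2.478, ζ = 0.5044.
%OS = 100·exp(−πζ/√(1−ζ²)) = 100·exp(−π·0.5044/√0.7456) = 16%.

16%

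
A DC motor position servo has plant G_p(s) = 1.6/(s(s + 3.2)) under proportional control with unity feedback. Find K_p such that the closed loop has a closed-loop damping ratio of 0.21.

Closed-loop characteristic equation: s² + 3.2s + K_p·1.6 = 0.
So ω_n = √(1.6K_p) and 2ζω_n = 3.2, giving ζ = 3.2/(2√(1.6K_p)).
Setting ζ = 0.21: √(1.6K_p) = 3.2/(2·0.21) = 7.619, so K_p = 58.05/1.6 = 36.3.

K_p = 36.3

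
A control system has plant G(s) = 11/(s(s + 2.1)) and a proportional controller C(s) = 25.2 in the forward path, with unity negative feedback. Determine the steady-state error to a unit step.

The open loop C(s)G(s) has a pole at the origin (type 1), so the static position error constant is infinite and e_ss = 1/(1+∞) = 0.

0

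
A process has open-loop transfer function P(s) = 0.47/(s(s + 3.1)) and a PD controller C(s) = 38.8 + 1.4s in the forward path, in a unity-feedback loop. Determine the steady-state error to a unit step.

The open loop C(s)P(s) has a pole at the origin (type 1), so the static position error constant is infinite and e_ss = 1/(1+∞) = 0.

0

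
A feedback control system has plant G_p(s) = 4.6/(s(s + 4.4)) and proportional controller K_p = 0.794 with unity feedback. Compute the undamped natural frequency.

ω_n = 1.91 rad/s

With unity feedback the closed-loop characteristic equation is s² + 4.4s + 0.794·4.6 = s² + 4.4s + 3.652 = 0.
So ω_n² = 3.652 ⇒ ω_n = 1.911 rad/s, and ζ = 4.4/(2ω_n) = 1.15.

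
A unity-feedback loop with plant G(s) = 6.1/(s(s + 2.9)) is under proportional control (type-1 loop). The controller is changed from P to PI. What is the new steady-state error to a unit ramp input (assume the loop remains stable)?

0

The integrator raises the loop to type 2, so K_v → ∞ and e_ss to a ramp is zero.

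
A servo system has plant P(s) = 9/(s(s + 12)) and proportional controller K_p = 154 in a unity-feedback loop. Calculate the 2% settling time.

T_s ≈ 0.667 s

The closed-loop denominator s² + 12s + 1386 gives ω_n = √1386 = 37.23 and ζ = 12/(2ω_n) = 0.1612.
2% settling time T_s ≈ 4/(ζω_n) = 4/6 = 0.667 s.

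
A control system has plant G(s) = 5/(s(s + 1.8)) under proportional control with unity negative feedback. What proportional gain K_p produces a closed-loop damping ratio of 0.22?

Closed-loop characteristic equation: s² + 1.8s + K_p·5 = 0.
So ω_n = √(5K_p) and 2ζω_n = 1.8, giving ζ = 1.8/(2√(5K_p)).
Setting ζ = 0.22: √(5K_p) = 1.8/(2·0.22) = 4.091, so K_p = 16.74/5 = 3.35.

K_p = 3.35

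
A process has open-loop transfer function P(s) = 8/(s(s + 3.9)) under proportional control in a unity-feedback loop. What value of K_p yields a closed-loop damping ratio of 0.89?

K_p = 0.6

Closed-loop characteristic equation: s² + 3.9s + K_p·8 = 0.
So ω_n = √(8K_p) and 2ζω_n = 3.9, giving ζ = 3.9/(2√(8K_p)).
Setting ζ = 0.89: √(8K_p) = 3.9/(2·0.89) = 2.191, so K_p = 4.801/8 = 0.6.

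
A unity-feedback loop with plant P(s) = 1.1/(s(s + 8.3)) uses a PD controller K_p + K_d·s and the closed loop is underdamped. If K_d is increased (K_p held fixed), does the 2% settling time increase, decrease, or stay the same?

Characteristic equation s² + (8.3 + 1.1K_d)s + 1.1K_p = 0: raising K_d increases ζω_n = (8.3+1.1K_d)/2 while the loop stays underdamped, so T_s ≈ 4/(ζω_n) decreases.

decrease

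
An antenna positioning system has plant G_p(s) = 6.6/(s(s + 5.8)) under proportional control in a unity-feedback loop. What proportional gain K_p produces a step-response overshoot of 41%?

K_p = 17.1

From %OS = 100·exp(−πζ/√(1−ζ²)) = 41%, ζ = −ln(0.41)/√(π²+ln²(0.41)) = 0.273.
Characteristic equation s² + 5.8s + 6.6K_p = 0 gives ζ = 5.8/(2√(6.6K_p)).
Setting ζ = 0.273: √(6.6K_p) = 5.8/(2·0.273) = 10.62, so K_p = 112.8/6.6 = 17.1.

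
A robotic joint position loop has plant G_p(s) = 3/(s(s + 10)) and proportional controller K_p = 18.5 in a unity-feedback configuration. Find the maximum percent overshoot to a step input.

The closed-loop denominator s² + 10s + 55.5 gives ω_n = √55.5 = 7.45 and ζ = 10/(2ω_n) = 0.6712.
%OS = 100·exp(−πζ/√(1−ζ²)) = 100·exp(−π·0.6712/√0.5495) = 5.82%.

5.82%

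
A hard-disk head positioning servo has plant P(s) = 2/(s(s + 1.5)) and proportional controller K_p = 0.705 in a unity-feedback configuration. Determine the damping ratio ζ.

With unity feedback the closed-loop characteristic equation is s² + 1.5s + 0.705·2 = s² + 1.5s + 1.41 = 0.
So ω_n² = 1.41 ⇒ ω_n = 1.187 rad/s, and ζ = 1.5/(2ω_n) = 0.632.

ζ = 0.632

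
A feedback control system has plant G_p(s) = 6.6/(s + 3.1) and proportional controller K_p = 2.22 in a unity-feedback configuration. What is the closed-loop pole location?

s = -17.75

Closed-loop transfer function: T(s) = K_p·G_p(s)/(1 + K_p·G_p(s)) = 14.65/(s + 3.1 + 14.65) = 14.65/(s + 17.75).
The closed-loop pole is at s = −17.75.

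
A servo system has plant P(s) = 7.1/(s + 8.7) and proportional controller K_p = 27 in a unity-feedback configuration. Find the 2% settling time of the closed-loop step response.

T_s ≈ 0.02 s

Closed-loop transfer function: T(s) = K_p·P(s)/(1 + K_p·P(s)) = 191.7/(s + 8.7 + 191.7) = 191.7/(s + 200.4).
Time constant τ = 1/200.4 = 0.00499 s, so the 2% settling time is about 4τ = 0.02 s.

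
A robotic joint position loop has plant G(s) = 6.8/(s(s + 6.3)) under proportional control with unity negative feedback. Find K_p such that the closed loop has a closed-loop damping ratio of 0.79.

K_p = 2.34

Closed-loop characteristic equation: s² + 6.3s + K_p·6.8 = 0.
So ω_n = √(6.8K_p) and 2ζω_n = 6.3, giving ζ = 6.3/(2√(6.8K_p)).
Setting ζ = 0.79: √(6.8K_p) = 6.3/(2·0.79) = 3.987, so K_p = 15.9/6.8 = 2.34.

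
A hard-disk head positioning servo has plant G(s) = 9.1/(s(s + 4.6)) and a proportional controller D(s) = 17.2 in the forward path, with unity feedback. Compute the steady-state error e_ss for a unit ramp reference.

The loop has one pole at the origin (type 1). Velocity error constant K_v = lim_{s→0} s·D(s)G(s) = 17.2·9.1/4.6 = 34.03.
Steady-state error to a unit ramp: e_ss = 1/K_v = 0.0294.

0.0294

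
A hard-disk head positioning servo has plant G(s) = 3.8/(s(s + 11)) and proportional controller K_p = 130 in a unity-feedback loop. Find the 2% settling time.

Closed-loop characteristic equation: s² + 11s + 494 = 0, so ω_n = 22.23 rad/s and ζ = 11/(2·22.23) = 0.2475.
2% settling time T_s ≈ 4/(ζω_n) = 4/5.5 = 0.727 s.

T_s ≈ 0.727 s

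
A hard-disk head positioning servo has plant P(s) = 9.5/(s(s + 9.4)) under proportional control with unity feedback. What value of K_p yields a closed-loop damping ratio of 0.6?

K_p = 6.46

Closed-loop characteristic equation: s² + 9.4s + K_p·9.5 = 0.
So ω_n = √(9.5K_p) and 2ζω_n = 9.4, giving ζ = 9.4/(2√(9.5K_p)).
Setting ζ = 0.6: √(9.5K_p) = 9.4/(2·0.6) = 7.833, so K_p = 61.36/9.5 = 6.46.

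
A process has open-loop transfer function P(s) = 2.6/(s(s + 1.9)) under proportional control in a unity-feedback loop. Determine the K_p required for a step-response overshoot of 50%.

From %OS = 100·exp(−πζ/√(1−ζ²)) = 50%, ζ = −ln(0.5)/√(π²+ln²(0.5)) = 0.2155.
Characteristic equation s² + 1.9s + 2.6K_p = 0 gives ζ = 1.9/(2√(2.6K_p)).
Setting ζ = 0.2155: √(2.6K_p) = 1.9/(2·0.2155) = 4.409, so K_p = 19.44/2.6 = 7.48.

K_p = 7.48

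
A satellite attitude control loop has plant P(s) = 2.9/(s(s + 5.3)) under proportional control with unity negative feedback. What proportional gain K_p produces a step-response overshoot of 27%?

From %OS = 100·exp(−πζ/√(1−ζ²)) = 27%, ζ = −ln(0.27)/√(π²+ln²(0.27)) = 0.3847.
Characteristic equation s² + 5.3s + 2.9K_p = 0 gives ζ = 5.3/(2√(2.9K_p)).
Setting ζ = 0.3847: √(2.9K_p) = 5.3/(2·0.3847) = 6.888, so K_p = 47.45/2.9 = 16.4.

K_p = 16.4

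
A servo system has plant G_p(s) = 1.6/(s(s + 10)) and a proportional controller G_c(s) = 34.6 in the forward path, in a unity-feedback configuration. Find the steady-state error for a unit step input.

The open loop G_c(s)G_p(s) has a pole at the origin (type 1), so the static position error constant is infinite and e_ss = 1/(1+∞) = 0.

0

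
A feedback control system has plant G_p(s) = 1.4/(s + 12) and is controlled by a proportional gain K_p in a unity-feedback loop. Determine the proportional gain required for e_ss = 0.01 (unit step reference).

Steady-state error for a unit step on this type-0 loop is 1/(1 + K_p·G_p(0)).
G_p(0) = 0.1167. Require 1/(1 + K_p·0.1167) = 0.01, so 1 + 0.1167·K_p = 100.
K_p = (100 − 1)/0.1167 = 849.

K_p = 849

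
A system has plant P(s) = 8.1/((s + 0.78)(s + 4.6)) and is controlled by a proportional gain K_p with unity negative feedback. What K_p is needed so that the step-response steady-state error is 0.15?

K_p = 2.51

The loop is type 0, so e_ss(step) = 1/(1 + K_pos) with K_pos = K_p·P(0).
P(0) = 2.258. Require 1/(1 + K_p·2.258) = 0.15, so 1 + 2.258·K_p = 6.667.
K_p = (6.667 − 1)/2.258 = 2.51.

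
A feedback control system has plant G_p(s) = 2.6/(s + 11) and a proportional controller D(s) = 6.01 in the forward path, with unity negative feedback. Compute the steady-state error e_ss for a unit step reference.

The loop is type 0. Static position error constant K_pos = D(0)·G_p(0) = 6.01·0.2364 = 1.421.
Steady-state error to a unit step: e_ss = 1/(1+K_pos) = 1/2.421 = 0.413.

0.413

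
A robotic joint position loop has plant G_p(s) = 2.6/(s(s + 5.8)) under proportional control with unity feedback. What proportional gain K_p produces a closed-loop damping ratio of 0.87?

K_p = 4.27

Closed-loop characteristic equation: s² + 5.8s + K_p·2.6 = 0.
So ω_n = √(2.6K_p) and 2ζω_n = 5.8, giving ζ = 5.8/(2√(2.6K_p)).
Setting ζ = 0.87: √(2.6K_p) = 5.8/(2·0.87) = 3.333, so K_p = 11.11/2.6 = 4.27.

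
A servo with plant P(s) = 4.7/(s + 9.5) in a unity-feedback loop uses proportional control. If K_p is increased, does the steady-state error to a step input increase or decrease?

e_ss = 1/(1 + K_p·P(0)); a larger K_p raises the denominator, so e_ss decreases.

decrease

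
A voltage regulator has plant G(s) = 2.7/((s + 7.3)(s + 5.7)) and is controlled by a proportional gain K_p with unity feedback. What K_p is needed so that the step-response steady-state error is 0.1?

K_p = 139

The loop is type 0, so e_ss(step) = 1/(1 + K_pos) with K_pos = K_p·G(0).
G(0) = 0.06489. Require 1/(1 + K_p·0.06489) = 0.1, so 1 + 0.06489·K_p = 10.
K_p = (10 − 1)/0.06489 = 139.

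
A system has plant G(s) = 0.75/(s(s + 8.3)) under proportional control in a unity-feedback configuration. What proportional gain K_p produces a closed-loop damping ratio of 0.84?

Closed-loop characteristic equation: s² + 8.3s + K_p·0.75 = 0.
So ω_n = √(0.75K_p) and 2ζω_n = 8.3, giving ζ = 8.3/(2√(0.75K_p)).
Setting ζ = 0.84: √(0.75K_p) = 8.3/(2·0.84) = 4.94, so K_p = 24.41/0.75 = 32.5.

K_p = 32.5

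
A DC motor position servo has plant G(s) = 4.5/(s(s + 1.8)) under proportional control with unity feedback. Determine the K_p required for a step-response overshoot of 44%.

From %OS = 100·exp(−πζ/√(1−ζ²)) = 44%, ζ = −ln(0.44)/√(π²+ln²(0.44)) = 0.2528.
Characteristic equation s² + 1.8s + 4.5K_p = 0 gives ζ = 1.8/(2√(4.5K_p)).
Setting ζ = 0.2528: √(4.5K_p) = 1.8/(2·0.2528) = 3.56, so K_p = 12.67/4.5 = 2.82.

K_p = 2.82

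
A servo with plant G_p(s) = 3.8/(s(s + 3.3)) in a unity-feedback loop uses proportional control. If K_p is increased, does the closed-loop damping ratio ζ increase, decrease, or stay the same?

decrease

ζ = 3.3/(2√(3.8K_p)); increasing K_p raises the denominator, so ζ falls.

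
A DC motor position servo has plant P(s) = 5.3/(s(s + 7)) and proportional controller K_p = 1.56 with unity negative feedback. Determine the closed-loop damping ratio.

ζ = 1.22

With unity feedback the closed-loop characteristic equation is s² + 7s + 1.56·5.3 = s² + 7s + 8.268 = 0.
Matching s² + 2ζω_n s + ω_n²: ω_n = √8.268 = 2.875 rad/s and 2ζω_n = 7, so ζ = 7/(2·2.875) = 1.22.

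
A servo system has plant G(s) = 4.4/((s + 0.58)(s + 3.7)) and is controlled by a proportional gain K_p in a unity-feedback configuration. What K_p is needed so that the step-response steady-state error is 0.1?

Steady-state error for a unit step on this type-0 loop is 1/(1 + K_p·G(0)).
G(0) = 2.05. Require 1/(1 + K_p·2.05) = 0.1, so 1 + 2.05·K_p = 10.
K_p = (10 − 1)/2.05 = 4.39.

K_p = 4.39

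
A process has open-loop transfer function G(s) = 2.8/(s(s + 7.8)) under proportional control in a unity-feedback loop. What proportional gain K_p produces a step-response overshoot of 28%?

K_p = 38.5

From %OS = 100·exp(−πζ/√(1−ζ²)) = 28%, ζ = −ln(0.28)/√(π²+ln²(0.28)) = 0.3755.
Characteristic equation s² + 7.8s + 2.8K_p = 0 gives ζ = 7.8/(2√(2.8K_p)).
Setting ζ = 0.3755: √(2.8K_p) = 7.8/(2·0.3755) = 10.39, so K_p = 107.8/2.8 = 38.5.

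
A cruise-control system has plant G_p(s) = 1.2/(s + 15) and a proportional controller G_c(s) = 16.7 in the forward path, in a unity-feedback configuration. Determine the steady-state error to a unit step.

0.428

The loop is type 0. Static position error constant K_pos = G_c(0)·G_p(0) = 16.7·0.08 = 1.336.
Steady-state error to a unit step: e_ss = 1/(1+K_pos) = 1/2.336 = 0.428.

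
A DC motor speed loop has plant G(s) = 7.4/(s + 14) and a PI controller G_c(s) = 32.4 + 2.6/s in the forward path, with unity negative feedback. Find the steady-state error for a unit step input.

The open loop G_c(s)G(s) has a pole at the origin (type 1), so the static position error constant is infinite and e_ss = 1/(1+∞) = 0.

0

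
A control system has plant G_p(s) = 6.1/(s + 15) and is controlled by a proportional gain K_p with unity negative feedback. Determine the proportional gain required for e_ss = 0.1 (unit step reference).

The loop is type 0, so e_ss(step) = 1/(1 + K_pos) with K_pos = K_p·G_p(0).
G_p(0) = 0.4067. Require 1/(1 + K_p·0.4067) = 0.1, so 1 + 0.4067·K_p = 10.
K_p = (10 − 1)/0.4067 = 22.1.

K_p = 22.1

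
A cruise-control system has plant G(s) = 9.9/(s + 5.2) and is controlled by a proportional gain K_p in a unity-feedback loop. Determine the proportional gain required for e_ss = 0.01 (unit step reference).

For a type-0 loop with proportional control, e_ss = 1/(1 + K_p·G(0)).
G(0) = 1.904. Require 1/(1 + K_p·1.904) = 0.01, so 1 + 1.904·K_p = 100.
K_p = (100 − 1)/1.904 = 52.

K_p = 52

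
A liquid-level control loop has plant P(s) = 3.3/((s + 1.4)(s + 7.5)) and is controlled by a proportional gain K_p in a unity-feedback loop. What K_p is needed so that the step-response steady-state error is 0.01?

For a type-0 loop with proportional control, e_ss = 1/(1 + K_p·P(0)).
P(0) = 0.3143. Require 1/(1 + K_p·0.3143) = 0.01, so 1 + 0.3143·K_p = 100.
K_p = (100 − 1)/0.3143 = 315.

K_p = 315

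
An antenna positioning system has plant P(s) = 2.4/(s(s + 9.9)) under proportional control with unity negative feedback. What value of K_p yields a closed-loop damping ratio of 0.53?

K_p = 36.3

Closed-loop characteristic equation: s² + 9.9s + K_p·2.4 = 0.
So ω_n = √(2.4K_p) and 2ζω_n = 9.9, giving ζ = 9.9/(2√(2.4K_p)).
Setting ζ = 0.53: √(2.4K_p) = 9.9/(2·0.53) = 9.34, so K_p = 87.23/2.4 = 36.3.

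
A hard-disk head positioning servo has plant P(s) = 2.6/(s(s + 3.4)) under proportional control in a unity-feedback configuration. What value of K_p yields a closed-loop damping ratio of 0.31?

Closed-loop characteristic equation: s² + 3.4s + K_p·2.6 = 0.
So ω_n = √(2.6K_p) and 2ζω_n = 3.4, giving ζ = 3.4/(2√(2.6K_p)).
Setting ζ = 0.31: √(2.6K_p) = 3.4/(2·0.31) = 5.484, so K_p = 30.07/2.6 = 11.6.

K_p = 11.6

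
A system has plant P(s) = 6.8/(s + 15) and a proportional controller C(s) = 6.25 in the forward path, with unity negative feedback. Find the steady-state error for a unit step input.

0.261

The loop is type 0. Static position error constant K_pos = C(0)·P(0) = 6.25·0.4533 = 2.833.
Steady-state error to a unit step: e_ss = 1/(1+K_pos) = 1/3.833 = 0.261.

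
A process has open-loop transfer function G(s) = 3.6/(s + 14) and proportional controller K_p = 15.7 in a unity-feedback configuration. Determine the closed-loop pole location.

Closed-loop transfer function: T(s) = K_p·G(s)/(1 + K_p·G(s)) = 56.52/(s + 14 + 56.52) = 56.52/(s + 70.52).
The closed-loop pole is at s = −70.52.

s = -70.52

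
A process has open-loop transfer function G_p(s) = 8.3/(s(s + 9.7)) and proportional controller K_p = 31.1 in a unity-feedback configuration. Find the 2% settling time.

The closed-loop denominator s² + 9.7s + 258.1 gives ω_n = √258.1 = 16.07 and ζ = 9.7/(2ω_n) = 0.3019.
2% settling time T_s ≈ 4/(ζω_n) = 4/4.85 = 0.825 s.

T_s ≈ 0.825 s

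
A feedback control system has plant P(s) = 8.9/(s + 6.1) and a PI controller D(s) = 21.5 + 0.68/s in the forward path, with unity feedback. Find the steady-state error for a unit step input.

The open loop D(s)P(s) has a pole at the origin (type 1), so the static position error constant is infinite and e_ss = 1/(1+∞) = 0.

0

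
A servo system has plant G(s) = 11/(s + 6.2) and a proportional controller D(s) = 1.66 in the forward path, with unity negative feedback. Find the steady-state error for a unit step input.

0.253

The loop is type 0. Static position error constant K_pos = D(0)·G(0) = 1.66·1.774 = 2.945.
Steady-state error to a unit step: e_ss = 1/(1+K_pos) = 1/3.945 = 0.253.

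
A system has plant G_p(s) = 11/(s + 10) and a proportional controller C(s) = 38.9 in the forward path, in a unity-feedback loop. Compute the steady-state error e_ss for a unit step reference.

The loop is type 0. Static position error constant K_pos = C(0)·G_p(0) = 38.9·1.1 = 42.79.
Steady-state error to a unit step: e_ss = 1/(1+K_pos) = 1/43.79 = 0.0228.

0.0228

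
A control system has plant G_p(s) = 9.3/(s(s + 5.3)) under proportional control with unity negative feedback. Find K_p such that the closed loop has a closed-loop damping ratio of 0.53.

K_p = 2.69

Closed-loop characteristic equation: s² + 5.3s + K_p·9.3 = 0.
So ω_n = √(9.3K_p) and 2ζω_n = 5.3, giving ζ = 5.3/(2√(9.3K_p)).
Setting ζ = 0.53: √(9.3K_p) = 5.3/(2·0.53) = 5, so K_p = 25/9.3 = 2.69.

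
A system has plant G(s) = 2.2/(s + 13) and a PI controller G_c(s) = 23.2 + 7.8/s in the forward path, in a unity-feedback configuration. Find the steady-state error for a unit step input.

The open loop G_c(s)G(s) has a pole at the origin (type 1), so the static position error constant is infinite and e_ss = 1/(1+∞) = 0.

0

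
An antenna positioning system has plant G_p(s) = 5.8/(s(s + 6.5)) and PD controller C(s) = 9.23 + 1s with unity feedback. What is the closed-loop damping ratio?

ζ = 0.841

Forward path: (9.23 + 1s)·5.8/(s(s+6.5)). The closed-loop characteristic equation is s² + (6.5 + 5.8·1)s + 5.8·9.23 = 0.
That is s² + 12.3s + 53.53 = 0, so ω_n = 7.317 rad/s and ζ = 12.3/(2·7.317) = 0.8405.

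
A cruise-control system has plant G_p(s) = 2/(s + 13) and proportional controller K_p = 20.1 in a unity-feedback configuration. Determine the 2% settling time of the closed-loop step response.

Closed-loop transfer function: T(s) = K_p·G_p(s)/(1 + K_p·G_p(s)) = 40.2/(s + 13 + 40.2) = 40.2/(s + 53.2).
Time constant τ = 1/53.2 = 0.0188 s, so the 2% settling time is about 4τ = 0.0752 s.

T_s ≈ 0.0752 s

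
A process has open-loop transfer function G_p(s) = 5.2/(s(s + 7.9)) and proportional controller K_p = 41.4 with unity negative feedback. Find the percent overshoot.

The closed-loop denominator s² + 7.9s + 215.3 gives ω_n = √215.3 = 14.67 and ζ = 7.9/(2ω_n) = 0.2692.
%OS = 100·exp(−πζ/√(1−ζ²)) = 100·exp(−π·0.2692/√0.9275) = 41.6%.

41.6%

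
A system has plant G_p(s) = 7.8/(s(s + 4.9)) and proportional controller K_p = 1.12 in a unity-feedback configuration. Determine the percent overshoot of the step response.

Closed-loop characteristic equation: s² + 4.9s + 8.736 = 0, so ω_n = 2.956 rad/s and ζ = 4.9/(2·2.956) = 0.8289.
%OS = 100·exp(−πζ/√(1−ζ²)) = 100·exp(−π·0.8289/√0.3129) = 0.951%.

0.951%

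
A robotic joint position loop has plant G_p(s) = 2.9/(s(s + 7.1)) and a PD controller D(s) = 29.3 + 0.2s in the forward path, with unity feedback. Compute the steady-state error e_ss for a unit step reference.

The open loop D(s)G_p(s) has a pole at the origin (type 1), so the static position error constant is infinite and e_ss = 1/(1+∞) = 0.

0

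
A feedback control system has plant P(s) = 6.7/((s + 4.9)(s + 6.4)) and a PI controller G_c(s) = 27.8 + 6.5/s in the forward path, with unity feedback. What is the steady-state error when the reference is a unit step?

0

The open loop G_c(s)P(s) has a pole at the origin (type 1), so the static position error constant is infinite and e_ss = 1/(1+∞) = 0.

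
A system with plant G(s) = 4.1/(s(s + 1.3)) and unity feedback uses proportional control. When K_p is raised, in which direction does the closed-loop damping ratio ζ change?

decrease

ζ = 1.3/(2√(4.1K_p)); increasing K_p raises the denominator, so ζ falls.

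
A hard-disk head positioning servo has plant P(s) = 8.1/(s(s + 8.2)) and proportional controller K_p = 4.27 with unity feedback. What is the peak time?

T_p = 0.745 s

The closed-loop denominator s² + 8.2s + 34.59 gives ω_n = √34.59 = 5.881 and ζ = 8.2/(2ω_n) = 0.6972.
Damped frequency ω_d = ω_n√(1−ζ²) = 4.216 rad/s, so peak time T_p = π/ω_d = 0.745 s.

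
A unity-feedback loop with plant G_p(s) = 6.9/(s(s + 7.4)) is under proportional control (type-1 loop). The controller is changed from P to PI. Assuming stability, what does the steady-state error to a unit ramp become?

0

The integrator raises the loop to type 2, so K_v → ∞ and e_ss to a ramp is zero.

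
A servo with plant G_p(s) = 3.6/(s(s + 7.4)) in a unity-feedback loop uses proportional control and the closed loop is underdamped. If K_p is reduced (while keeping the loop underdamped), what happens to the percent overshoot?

ζ = 7.4/(2√(3.6K_p)) rises as K_p falls; higher damping means less overshoot.

decrease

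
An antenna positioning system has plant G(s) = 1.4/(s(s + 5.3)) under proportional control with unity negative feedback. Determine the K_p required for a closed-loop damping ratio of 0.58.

Closed-loop characteristic equation: s² + 5.3s + K_p·1.4 = 0.
So ω_n = √(1.4K_p) and 2ζω_n = 5.3, giving ζ = 5.3/(2√(1.4K_p)).
Setting ζ = 0.58: √(1.4K_p) = 5.3/(2·0.58) = 4.569, so K_p = 20.88/1.4 = 14.9.

K_p = 14.9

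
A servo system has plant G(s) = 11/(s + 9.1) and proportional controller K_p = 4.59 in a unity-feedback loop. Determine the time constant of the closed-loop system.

τ = 0.0168 s

Closed-loop transfer function: T(s) = K_p·G(s)/(1 + K_p·G(s)) = 50.49/(s + 9.1 + 50.49) = 50.49/(s + 59.59).
Time constant τ = 1/59.59 = 0.0168 s.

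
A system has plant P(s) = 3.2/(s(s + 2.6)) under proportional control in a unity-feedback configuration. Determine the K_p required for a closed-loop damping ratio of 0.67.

K_p = 1.18

Closed-loop characteristic equation: s² + 2.6s + K_p·3.2 = 0.
So ω_n = √(3.2K_p) and 2ζω_n = 2.6, giving ζ = 2.6/(2√(3.2K_p)).
Setting ζ = 0.67: √(3.2K_p) = 2.6/(2·0.67) = 1.94, so K_p = 3.765/3.2 = 1.18.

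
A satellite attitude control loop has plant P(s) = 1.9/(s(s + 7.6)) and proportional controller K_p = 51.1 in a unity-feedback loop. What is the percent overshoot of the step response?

The closed-loop denominator s² + 7.6s + 97.09 gives ω_n = √97.09 = 9.853 and ζ = 7.6/(2ω_n) = 0.3857.
%OS = 100·exp(−πζ/√(1−ζ²)) = 100·exp(−π·0.3857/√0.8513) = 26.9%.

26.9%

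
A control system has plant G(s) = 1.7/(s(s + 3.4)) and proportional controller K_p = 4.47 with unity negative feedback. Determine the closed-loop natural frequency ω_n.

ω_n = 2.76 rad/s

The closed-loop denominator is s(s+3.4) + 4.47·1.7 = s² + 3.4s + 7.599.
Matching s² + 2ζω_n s + ω_n²: ω_n = √7.599 = 2.757 rad/s and 2ζω_n = 3.4, so ζ = 3.4/(2·2.757) = 0.617.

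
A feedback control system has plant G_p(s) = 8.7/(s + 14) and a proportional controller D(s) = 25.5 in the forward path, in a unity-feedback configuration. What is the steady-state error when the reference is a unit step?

0.0594

The loop is type 0. Static position error constant K_pos = D(0)·G_p(0) = 25.5·0.6214 = 15.85.
Steady-state error to a unit step: e_ss = 1/(1+K_pos) = 1/16.85 = 0.0594.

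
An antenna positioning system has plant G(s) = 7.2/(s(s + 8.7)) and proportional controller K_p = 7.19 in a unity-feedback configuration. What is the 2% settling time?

Closed-loop characteristic equation: s² + 8.7s + 51.77 = 0, so ω_n = 7.195 rad/s and ζ = 8.7/(2·7.195) = 0.6046.
2% settling time T_s ≈ 4/(ζω_n) = 4/4.35 = 0.92 s.

T_s ≈ 0.92 s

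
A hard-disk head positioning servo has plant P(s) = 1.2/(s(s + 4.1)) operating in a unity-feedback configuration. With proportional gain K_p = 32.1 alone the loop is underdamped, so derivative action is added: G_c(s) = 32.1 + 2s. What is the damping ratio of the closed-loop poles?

ζ = 0.524

Forward path: (32.1 + 2s)·1.2/(s(s+4.1)). The closed-loop characteristic equation is s² + (4.1 + 1.2·2)s + 1.2·32.1 = 0.
That is s² + 6.5s + 38.52 = 0, so ω_n = 6.206 rad/s and ζ = 6.5/(2·6.206) = 0.5236.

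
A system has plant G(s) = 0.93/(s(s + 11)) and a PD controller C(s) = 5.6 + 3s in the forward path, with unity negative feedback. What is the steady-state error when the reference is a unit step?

The open loop C(s)G(s) has a pole at the origin (type 1), so the static position error constant is infinite and e_ss = 1/(1+∞) = 0.

0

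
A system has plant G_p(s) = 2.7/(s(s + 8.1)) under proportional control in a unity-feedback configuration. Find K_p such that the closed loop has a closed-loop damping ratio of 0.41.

K_p = 36.1

Closed-loop characteristic equation: s² + 8.1s + K_p·2.7 = 0.
So ω_n = √(2.7K_p) and 2ζω_n = 8.1, giving ζ = 8.1/(2√(2.7K_p)).
Setting ζ = 0.41: √(2.7K_p) = 8.1/(2·0.41) = 9.878, so K_p = 97.58/2.7 = 36.1.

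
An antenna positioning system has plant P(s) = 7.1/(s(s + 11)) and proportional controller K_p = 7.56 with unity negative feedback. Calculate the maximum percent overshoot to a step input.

Closed-loop characteristic equation: s² + 11s + 53.68 = 0, so ω_n = 7.326 rad/s and ζ = 11/(2·7.326) = 0.7507.
%OS = 100·exp(−πζ/√(1−ζ²)) = 100·exp(−π·0.7507/√0.4364) = 2.82%.

2.82%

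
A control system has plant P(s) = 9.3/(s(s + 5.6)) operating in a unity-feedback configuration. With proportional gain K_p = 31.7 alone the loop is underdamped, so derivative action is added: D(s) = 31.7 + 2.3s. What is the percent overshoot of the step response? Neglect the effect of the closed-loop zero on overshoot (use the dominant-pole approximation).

Forward path: (31.7 + 2.3s)·9.3/(s(s+5.6)). The closed-loop characteristic equation is s² + (5.6 + 9.3·2.3)s + 9.3·31.7 = 0.
That is s² + 26.99s + 294.8 = 0, so ω_n = 17.17 rad/s and ζ = 26.99/(2·17.17) = 0.786.
%OS = 100·exp(−πζ/√(1−ζ²)) = 1.84%.

1.84%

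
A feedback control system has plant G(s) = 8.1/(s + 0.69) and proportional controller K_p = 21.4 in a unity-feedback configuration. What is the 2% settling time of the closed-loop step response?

T_s ≈ 0.023 s

Closed-loop transfer function: T(s) = K_p·G(s)/(1 + K_p·G(s)) = 173.3/(s + 0.69 + 173.3) = 173.3/(s + 174).
Time constant τ = 1/174 = 0.005746 s, so the 2% settling time is about 4τ = 0.023 s.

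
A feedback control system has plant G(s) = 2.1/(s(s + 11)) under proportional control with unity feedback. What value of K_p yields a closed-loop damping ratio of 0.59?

K_p = 41.4

Closed-loop characteristic equation: s² + 11s + K_p·2.1 = 0.
So ω_n = √(2.1K_p) and 2ζω_n = 11, giving ζ = 11/(2√(2.1K_p)).
Setting ζ = 0.59: √(2.1K_p) = 11/(2·0.59) = 9.322, so K_p = 86.9/2.1 = 41.4.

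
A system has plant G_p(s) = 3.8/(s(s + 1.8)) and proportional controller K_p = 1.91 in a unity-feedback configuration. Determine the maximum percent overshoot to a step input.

32.8%

From 1 + K_pG_p(s) = 0: s² + 1.8s + 7.258 = 0 ⇒ ω_n = 2.694, ζ = 0.3341.
%OS = 100·exp(−πζ/√(1−ζ²)) = 100·exp(−π·0.3341/√0.8884) = 32.8%.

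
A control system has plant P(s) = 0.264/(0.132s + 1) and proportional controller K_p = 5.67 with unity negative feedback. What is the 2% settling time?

T_s ≈ 0.211 s

Closed loop: T(s) = K_p·P/(1+K_p·P) = 1.497/(0.132s + 1 + 1.497), with pole at s = −(1 + 1.497)/0.132 = −18.92.
τ = 1/18.92 = 0.05287 s, so 2% settling time ≈ 4τ = 0.211 s.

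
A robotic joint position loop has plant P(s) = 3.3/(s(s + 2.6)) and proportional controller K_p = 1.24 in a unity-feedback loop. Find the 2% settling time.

Closed-loop characteristic equation: s² + 2.6s + 4.092 = 0, so ω_n = 2.023 rad/s and ζ = 2.6/(2·2.023) = 0.6427.
2% settling time T_s ≈ 4/(ζω_n) = 4/1.3 = 3.08 s.

T_s ≈ 3.08 s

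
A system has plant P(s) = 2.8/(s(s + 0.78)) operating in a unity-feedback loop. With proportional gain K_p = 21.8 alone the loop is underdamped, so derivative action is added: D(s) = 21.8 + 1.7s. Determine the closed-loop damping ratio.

ζ = 0.355

Forward path: (21.8 + 1.7s)·2.8/(s(s+0.78)). The closed-loop characteristic equation is s² + (0.78 + 2.8·1.7)s + 2.8·21.8 = 0.
That is s² + 5.54s + 61.04 = 0, so ω_n = 7.813 rad/s and ζ = 5.54/(2·7.813) = 0.3545.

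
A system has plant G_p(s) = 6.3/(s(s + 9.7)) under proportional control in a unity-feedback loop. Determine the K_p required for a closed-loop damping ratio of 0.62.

K_p = 9.71

Closed-loop characteristic equation: s² + 9.7s + K_p·6.3 = 0.
So ω_n = √(6.3K_p) and 2ζω_n = 9.7, giving ζ = 9.7/(2√(6.3K_p)).
Setting ζ = 0.62: √(6.3K_p) = 9.7/(2·0.62) = 7.823, so K_p = 61.19/6.3 = 9.71.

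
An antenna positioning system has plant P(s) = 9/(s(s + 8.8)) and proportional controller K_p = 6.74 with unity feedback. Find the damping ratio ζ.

ζ = 0.565

The closed-loop denominator is s(s+8.8) + 6.74·9 = s² + 8.8s + 60.66.
So ω_n² = 60.66 ⇒ ω_n = 7.788 rad/s, and ζ = 8.8/(2ω_n) = 0.565.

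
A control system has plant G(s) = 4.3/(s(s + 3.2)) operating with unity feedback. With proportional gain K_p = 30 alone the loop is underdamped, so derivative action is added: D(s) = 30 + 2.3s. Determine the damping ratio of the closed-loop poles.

Forward path: (30 + 2.3s)·4.3/(s(s+3.2)). The closed-loop characteristic equation is s² + (3.2 + 4.3·2.3)s + 4.3·30 = 0.
That is s² + 13.09s + 129 = 0, so ω_n = 11.36 rad/s and ζ = 13.09/(2·11.36) = 0.5763.

ζ = 0.576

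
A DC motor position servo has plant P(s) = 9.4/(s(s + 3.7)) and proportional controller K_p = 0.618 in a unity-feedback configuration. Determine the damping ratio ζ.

ζ = 0.768

With unity feedback the closed-loop characteristic equation is s² + 3.7s + 0.618·9.4 = s² + 3.7s + 5.809 = 0.
Matching s² + 2ζω_n s + ω_n²: ω_n = √5.809 = 2.41 rad/s and 2ζω_n = 3.7, so ζ = 3.7/(2·2.41) = 0.768.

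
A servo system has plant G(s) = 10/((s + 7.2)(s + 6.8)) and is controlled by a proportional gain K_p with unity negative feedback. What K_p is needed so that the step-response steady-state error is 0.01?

The loop is type 0, so e_ss(step) = 1/(1 + K_pos) with K_pos = K_p·G(0).
G(0) = 0.2042. Require 1/(1 + K_p·0.2042) = 0.01, so 1 + 0.2042·K_p = 100.
K_p = (100 − 1)/0.2042 = 485.

K_p = 485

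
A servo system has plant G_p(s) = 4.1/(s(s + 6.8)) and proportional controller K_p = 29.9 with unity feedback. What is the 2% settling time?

T_s ≈ 1.18 s

Closed-loop characteristic equation: s² + 6.8s + 122.6 = 0, so ω_n = 11.07 rad/s and ζ = 6.8/(2·11.07) = 0.3071.
2% settling time T_s ≈ 4/(ζω_n) = 4/3.4 = 1.18 s.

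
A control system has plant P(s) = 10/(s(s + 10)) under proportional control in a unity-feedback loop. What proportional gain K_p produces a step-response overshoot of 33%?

From %OS = 100·exp(−πζ/√(1−ζ²)) = 33%, ζ = −ln(0.33)/√(π²+ln²(0.33)) = 0.3328.
Characteristic equation s² + 10s + 10K_p = 0 gives ζ = 10/(2√(10K_p)).
Setting ζ = 0.3328: √(10K_p) = 10/(2·0.3328) = 15.02, so K_p = 225.7/10 = 22.6.

K_p = 22.6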